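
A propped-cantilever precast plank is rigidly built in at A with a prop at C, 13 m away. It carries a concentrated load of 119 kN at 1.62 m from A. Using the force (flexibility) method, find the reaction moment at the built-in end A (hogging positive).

M_A = 158.2 kN·m

Remove the prop at C; the released (primary) structure is a cantilever built in at A.
Deflection at C on the released cantilever, summing each load's contribution:
  point load 119 at a = 1.62: Pa²(3L − a)/(6EI) = 1946/EI
Flexibility coefficient — unit upward force at C: δ_{CC} = L³/(3EI) = 732.3/EI.
The prop prevents deflection at C: R_C = δ_0/δ_{CC} = 1946/732.3 = 2.657 kN.
Moment equilibrium about A: M_A = Σ(load moments about A) − R_C·L = 192.8 − 2.657×13 = 158.2 kN·m.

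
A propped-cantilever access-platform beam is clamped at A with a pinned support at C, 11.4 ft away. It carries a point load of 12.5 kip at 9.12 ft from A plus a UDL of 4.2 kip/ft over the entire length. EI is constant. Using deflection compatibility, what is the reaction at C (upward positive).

Choose R_C as the redundant. The primary structure is the cantilever fixed at A.
Deflection at C on the released cantilever, summing each load's contribution:
  point load 12.5 at a = 9.12: Pa²(3L − a)/(6EI) = 4346/EI
  UDL 4.2: wL⁴/(8EI) = 8867/EI
  δ_0 = 13213/EI
Tip deflection under a unit load at C: L³/(3EI) = 493.8/EI.
The prop prevents deflection at C: R_C = δ_0/δ_{CC} = 13213/493.8 = 26.75 kip.

R_C = 26.75 kip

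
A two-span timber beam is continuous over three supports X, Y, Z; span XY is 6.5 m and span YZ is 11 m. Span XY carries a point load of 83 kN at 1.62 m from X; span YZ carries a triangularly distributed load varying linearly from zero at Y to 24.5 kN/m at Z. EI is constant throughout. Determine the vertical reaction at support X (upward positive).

Release continuity at Y by inserting a hinge; the redundant is the internal moment M_Y. The primary structure is two simply-supported spans XY and YZ.
End slopes at the hinge Y, treating each span as simply supported:
  span XY: point load 83 at a = 1.62: Pab(L + a)/(6LEI) = 136.6/EI
  span YZ: triangular load, peak 24.5: 7w₀L³/(360EI) = 634.1/EI
  relative rotation θ_0 = (136.6 + 634.1)/EI = 770.7/EI
A unit hogging moment at Y produces rotation L₁/(3EI) + L₂/(3EI) = 5.833/EI.
Slope continuity at Y: θ_0 = M_Y·5.833/EI, so M_Y = 770.7/5.833 = 132.1 kN·m (hogging).
Span XY, ΣM about X with M_Y applied at Y: R_Y^{XY}·6.5 = 134.5 + 132.1, so R_Y^{XY} = 41.01 kN and R_X = 83 − 41.01 = 41.99 kN.

R_X = 41.99 kN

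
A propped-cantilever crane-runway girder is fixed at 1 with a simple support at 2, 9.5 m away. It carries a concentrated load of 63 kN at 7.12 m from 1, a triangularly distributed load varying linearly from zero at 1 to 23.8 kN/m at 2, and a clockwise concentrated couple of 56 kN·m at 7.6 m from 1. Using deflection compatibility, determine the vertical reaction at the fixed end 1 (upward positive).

R_1 = 65.56 kN

Take the reaction at 2 as the redundant and release it; the primary structure is a cantilever fixed at 1.
Free-end deflection of the primary structure under the applied loading (downward +):
  point load 63 at a = 7.12: Pa²(3L − a)/(6EI) = 11380/EI
  triangular load, peak 23.8 at the free end: 11w₀L⁴/(120EI) = 17770/EI
  clockwise couple 56 at a = 7.6: M₀a(2L − a)/(2EI) = 2426/EI
  δ_0 = 31576/EI
Tip deflection under a unit load at 2: L³/(3EI) = 285.8/EI.
Compatibility at 2: δ_0 − R_2·δ_{22} = 0, so R_2 = 31576/285.8 = 110.5 kN.
Vertical equilibrium: R_1 = ΣP − R_2 = 176.1 − 110.5 = 65.56 kN.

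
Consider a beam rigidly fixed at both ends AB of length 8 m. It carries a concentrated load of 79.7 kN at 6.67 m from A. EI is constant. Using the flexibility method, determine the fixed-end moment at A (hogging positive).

Take the two fixed-end moments M_A, M_B as redundants; the released structure is the simple span AB.
Simple-span end rotations at A and B under the given loads:
  at A: point load 79.7 at a = 6.67: Pab(L + b)/(6LEI) = 137.4/EI
  at B: point load 79.7 at a = 6.67: Pab(L + a)/(6LEI) = 216.1/EI
  θ_A0 = 137.4/EI,  θ_B0 = 216.1/EI
Flexibility coefficients: a unit moment at one end gives L/(3EI) there and L/(6EI) at the far end, so f₁₁ = f₂₂ = 2.667/EI and f₁₂ = f₂₁ = 1.333/EI.
Compatibility — zero rotation at each built-in end:
  2.667 M_A + 1.333 M_B = 137.4
  1.333 M_A + 2.667 M_B = 216.1
Solving the pair gives M_A = 14.69 kN·m and M_B = 73.69 kN·m (hogging).

M_A = 14.69 kN·m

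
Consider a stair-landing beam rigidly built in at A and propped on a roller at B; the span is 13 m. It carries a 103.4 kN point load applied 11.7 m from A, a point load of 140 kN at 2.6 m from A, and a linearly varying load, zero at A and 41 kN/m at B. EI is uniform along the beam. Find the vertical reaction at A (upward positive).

R_A = 267.5 kN

Choose R_B as the redundant. The primary structure is the cantilever fixed at A.
Deflection at B on the released cantilever, summing each load's contribution:
  point load 103.4 at a = 11.7: Pa²(3L − a)/(6EI) = 64403/EI
  point load 140 at a = 2.6: Pa²(3L − a)/(6EI) = 5741/EI
  triangular load, peak 41 at the free end: 11w₀L⁴/(120EI) = 107342/EI
  δ_0 = 177486/EI
Flexibility coefficient — unit upward force at B: δ_{BB} = L³/(3EI) = 732.3/EI.
The prop prevents deflection at B: R_B = δ_0/δ_{BB} = 177486/732.3 = 242.4 kN.
Vertical equilibrium: R_A = ΣP − R_B = 509.9 − 242.4 = 267.5 kN.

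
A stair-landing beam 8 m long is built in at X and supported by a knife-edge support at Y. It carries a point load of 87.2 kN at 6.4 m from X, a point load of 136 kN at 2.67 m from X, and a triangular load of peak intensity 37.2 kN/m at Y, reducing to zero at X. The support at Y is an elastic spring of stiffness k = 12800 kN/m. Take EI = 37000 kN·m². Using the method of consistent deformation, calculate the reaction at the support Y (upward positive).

R_Y = 160.7 kN

Choose R_Y as the redundant. The primary structure is the cantilever fixed at X.
Downward deflection at the released point Y due to the loads:
  point load 87.2 at a = 6.4: Pa²(3L − a)/(6EI) = 10477/EI
  point load 136 at a = 2.67: Pa²(3L − a)/(6EI) = 3447/EI
  triangular load, peak 37.2 at the free end: 11w₀L⁴/(120EI) = 13967/EI
  δ_0 = 27891/EI
Flexibility coefficient — unit upward force at Y: δ_{YY} = L³/(3EI) = 170.7/EI.
With EI = 37000 kN·m²: δ_0 = 0.75381 m and δ_{YY} = 0.004613 m/kN.
Compatibility — the spring shortens by R_Y/k under the reaction it provides: δ_0 − R_Y·δ_{YY} = R_Y/k. With 1/k = 0.000078 m/kN, R_Y = δ_0 / (δ_{YY} + 1/k) = 0.75381 / (0.004613 + 0.000078) = 160.7 kN.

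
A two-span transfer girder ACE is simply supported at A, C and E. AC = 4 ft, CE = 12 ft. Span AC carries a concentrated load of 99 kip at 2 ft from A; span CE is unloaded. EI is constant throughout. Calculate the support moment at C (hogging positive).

M_C = 18.56 kip·ft

Take M_C as the redundant. Released structure: two simple spans AC and CE with a hinge at C.
End slopes at the hinge C, treating each span as simply supported:
  span AC: point load 99 at a = 2: Pab(L + a)/(6LEI) = 99/EI
  relative rotation θ_0 = (99 + 0)/EI = 99/EI
A unit hogging moment at C produces rotation L₁/(3EI) + L₂/(3EI) = 5.333/EI.
Slope continuity at C: θ_0 = M_C·5.333/EI, so M_C = 99/5.333 = 18.56 kip·ft (hogging).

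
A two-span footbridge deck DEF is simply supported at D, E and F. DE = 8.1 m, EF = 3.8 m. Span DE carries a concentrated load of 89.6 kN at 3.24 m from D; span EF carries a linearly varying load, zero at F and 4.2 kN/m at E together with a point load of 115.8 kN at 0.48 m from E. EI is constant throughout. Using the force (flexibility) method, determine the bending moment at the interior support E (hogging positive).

M_E = 98.81 kN·m

Release continuity at E by inserting a hinge; the redundant is the internal moment M_E. The primary structure is two simply-supported spans DE and EF.
Rotations at E on the released spans (each span's end-slope, ×1/EI):
  span DE: point load 89.6 at a = 3.24: Pab(L + a)/(6LEI) = 329.2/EI
  span EF: triangular load, peak 4.2: w₀L³/(45EI) = 5.121/EI
  span EF: point load 115.8 at a = 0.48: Pab(L + b)/(6LEI) = 57.63/EI
  relative rotation θ_0 = (329.2 + 62.75)/EI = 392/EI
A unit hogging moment at E produces rotation L₁/(3EI) + L₂/(3EI) = 3.967/EI.
Compatibility: M_E·(L₁+L₂)/(3EI) = θ_0, giving M_E = 98.81 kN·m (hogging).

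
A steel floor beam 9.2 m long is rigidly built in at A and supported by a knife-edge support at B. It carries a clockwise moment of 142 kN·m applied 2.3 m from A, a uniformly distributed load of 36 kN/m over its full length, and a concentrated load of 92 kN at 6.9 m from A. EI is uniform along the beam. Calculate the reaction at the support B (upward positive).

R_B = 192.5 kN

Choose R_B as the redundant. The primary structure is the cantilever fixed at A.
Downward deflection at the released point B due to the loads:
  clockwise couple 142 at a = 2.3: M₀a(2L − a)/(2EI) = 2629/EI
  UDL 36: wL⁴/(8EI) = 32238/EI
  point load 92 at a = 6.9: Pa²(3L − a)/(6EI) = 15111/EI
  δ_0 = 49978/EI
Tip deflection under a unit load at B: L³/(3EI) = 259.6/EI.
The prop prevents deflection at B: R_B = δ_0/δ_{BB} = 49978/259.6 = 192.5 kN.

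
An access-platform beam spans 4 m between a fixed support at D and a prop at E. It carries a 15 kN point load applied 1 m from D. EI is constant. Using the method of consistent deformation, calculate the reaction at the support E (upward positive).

R_E = 1.289 kN

Release the roller at E. Primary structure: cantilever fixed at D.
Deflection at E on the released cantilever, summing each load's contribution:
  point load 15 at a = 1: Pa²(3L − a)/(6EI) = 27.5/EI
Flexibility coefficient — unit upward force at E: δ_{EE} = L³/(3EI) = 21.33/EI.
The prop prevents deflection at E: R_E = δ_0/δ_{EE} = 27.5/21.33 = 1.289 kN.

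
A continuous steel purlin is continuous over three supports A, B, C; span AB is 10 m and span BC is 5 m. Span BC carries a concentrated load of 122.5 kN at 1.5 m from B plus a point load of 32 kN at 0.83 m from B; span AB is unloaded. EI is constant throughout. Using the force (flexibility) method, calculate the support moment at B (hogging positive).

Take M_B as the redundant. Released structure: two simple spans AB and BC with a hinge at B.
Rotations at B on the released spans (each span's end-slope, ×1/EI):
  span BC: point load 122.5 at a = 1.5: Pab(L + b)/(6LEI) = 182.2/EI
  span BC: point load 32 at a = 0.83: Pab(L + b)/(6LEI) = 33.85/EI
  relative rotation θ_0 = (0 + 216.1)/EI = 216.1/EI
A unit hogging moment at B produces rotation L₁/(3EI) + L₂/(3EI) = 5/EI.
Slope continuity at B: θ_0 = M_B·5/EI, so M_B = 216.1/5 = 43.21 kN·m (hogging).

M_B = 43.21 kN·m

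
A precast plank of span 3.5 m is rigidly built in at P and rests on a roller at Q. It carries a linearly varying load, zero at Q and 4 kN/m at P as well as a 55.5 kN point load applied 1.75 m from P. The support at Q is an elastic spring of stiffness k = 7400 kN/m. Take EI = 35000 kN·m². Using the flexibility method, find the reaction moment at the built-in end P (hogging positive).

M_P = 56 kN·m

Release the roller at Q. Primary structure: cantilever fixed at P.
Deflection at Q on the released cantilever, summing each load's contribution:
  triangular load, peak 4 at the fixed end: w₀L⁴/(30EI) = 20.01/EI
  point load 55.5 at a = 1.75: Pa²(3L − a)/(6EI) = 247.9/EI
  δ_0 = 267.9/EI
Flexibility coefficient — unit upward force at Q: δ_{QQ} = L³/(3EI) = 14.29/EI.
With EI = 35000 kN·m²: δ_0 = 0.007654 m and δ_{QQ} = 0.000408 m/kN.
Compatibility — the spring shortens by R_Q/k under the reaction it provides: δ_0 − R_Q·δ_{QQ} = R_Q/k. With 1/k = 0.000135 m/kN, R_Q = δ_0 / (δ_{QQ} + 1/k) = 0.007654 / (0.000408 + 0.000135) = 14.08 kN.
Moment equilibrium about P: M_P = Σ(load moments about P) − R_Q·L = 105.3 − 14.08×3.5 = 56 kN·m.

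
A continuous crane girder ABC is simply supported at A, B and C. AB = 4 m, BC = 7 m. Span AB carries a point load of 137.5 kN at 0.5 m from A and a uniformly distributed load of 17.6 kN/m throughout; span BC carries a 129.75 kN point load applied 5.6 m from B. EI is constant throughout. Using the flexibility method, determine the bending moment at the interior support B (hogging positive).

Release continuity at B by inserting a hinge; the redundant is the internal moment M_B. The primary structure is two simply-supported spans AB and BC.
End slopes at the hinge B, treating each span as simply supported:
  span AB: point load 137.5 at a = 0.5: Pab(L + a)/(6LEI) = 45.12/EI
  span AB: UDL 17.6: wL³/(24EI) = 46.93/EI
  span BC: point load 129.75 at a = 5.6: Pab(L + b)/(6LEI) = 203.4/EI
  relative rotation θ_0 = (92.05 + 203.4)/EI = 295.5/EI
A unit hogging moment at B produces rotation L₁/(3EI) + L₂/(3EI) = 3.667/EI.
Slope continuity at B: θ_0 = M_B·3.667/EI, so M_B = 295.5/3.667 = 80.59 kN·m (hogging).

M_B = 80.59 kN·m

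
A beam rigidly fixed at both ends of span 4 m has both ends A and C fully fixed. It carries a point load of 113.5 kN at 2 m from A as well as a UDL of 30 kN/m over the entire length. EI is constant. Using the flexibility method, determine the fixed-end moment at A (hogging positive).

M_A = 96.75 kN·m

Take the two fixed-end moments M_A, M_C as redundants; the released structure is the simple span AC.
On the primary (simply-supported) span, the end slopes from the loading are:
  at A: point load 113.5 at a = 2: Pab(L + b)/(6LEI) = 113.5/EI
  at C: point load 113.5 at a = 2: Pab(L + a)/(6LEI) = 113.5/EI
  at A: UDL 30: wL³/(24EI) = 80/EI
  at C: UDL 30: wL³/(24EI) = 80/EI
  θ_A0 = 193.5/EI,  θ_C0 = 193.5/EI
Flexibility coefficients: a unit moment at one end gives L/(3EI) there and L/(6EI) at the far end, so f₁₁ = f₂₂ = 1.333/EI and f₁₂ = f₂₁ = 0.6667/EI.
Compatibility — zero rotation at each built-in end:
  1.333 M_A + 0.6667 M_C = 193.5
  0.6667 M_A + 1.333 M_C = 193.5
Solving the pair gives M_A = 96.75 kN·m and M_C = 96.75 kN·m (hogging).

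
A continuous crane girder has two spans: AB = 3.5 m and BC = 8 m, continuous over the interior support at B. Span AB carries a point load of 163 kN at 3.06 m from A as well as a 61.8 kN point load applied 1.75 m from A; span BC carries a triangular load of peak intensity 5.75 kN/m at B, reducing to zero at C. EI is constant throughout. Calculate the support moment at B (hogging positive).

Insert a hinge at B; M_B is the redundant, and each span becomes simply supported.
End slopes at the hinge B, treating each span as simply supported:
  span AB: point load 163 at a = 3.06: Pab(L + a)/(6LEI) = 68.56/EI
  span AB: point load 61.8 at a = 1.75: Pab(L + a)/(6LEI) = 47.32/EI
  span BC: triangular load, peak 5.75: w₀L³/(45EI) = 65.42/EI
  relative rotation θ_0 = (115.9 + 65.42)/EI = 181.3/EI
A unit hogging moment at B produces rotation L₁/(3EI) + L₂/(3EI) = 3.833/EI.
Slope continuity at B: θ_0 = M_B·3.833/EI, so M_B = 181.3/3.833 = 47.29 kN·m (hogging).

M_B = 47.29 kN·m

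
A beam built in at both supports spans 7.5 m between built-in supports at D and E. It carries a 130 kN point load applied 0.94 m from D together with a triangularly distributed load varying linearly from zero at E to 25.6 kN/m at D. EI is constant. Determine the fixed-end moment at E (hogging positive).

M_E = 61.4 kN·m

Take the two fixed-end moments M_D, M_E as redundants; the released structure is the simple span DE.
Simple-span end rotations at D and E under the given loads:
  at D: point load 130 at a = 0.94: Pab(L + b)/(6LEI) = 250.5/EI
  at E: point load 130 at a = 0.94: Pab(L + a)/(6LEI) = 150.4/EI
  at D: triangular load, peak 25.6: w₀L³/(45EI) = 240/EI
  at E: triangular load, peak 25.6: 7w₀L³/(360EI) = 210/EI
  θ_D0 = 490.5/EI,  θ_E0 = 360.4/EI
Flexibility coefficients: a unit moment at one end gives L/(3EI) there and L/(6EI) at the far end, so f₁₁ = f₂₂ = 2.5/EI and f₁₂ = f₂₁ = 1.25/EI.
Compatibility — zero rotation at each built-in end:
  2.5 M_D + 1.25 M_E = 490.5
  1.25 M_D + 2.5 M_E = 360.4
Solving the pair gives M_D = 165.5 kN·m and M_E = 61.4 kN·m (hogging).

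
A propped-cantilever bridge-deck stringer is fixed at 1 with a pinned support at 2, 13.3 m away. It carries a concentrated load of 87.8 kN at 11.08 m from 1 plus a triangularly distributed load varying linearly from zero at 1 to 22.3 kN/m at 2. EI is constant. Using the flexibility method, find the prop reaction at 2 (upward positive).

Take the reaction at 2 as the redundant and release it; the primary structure is a cantilever fixed at 1.
Free-end deflection of the primary structure under the applied loading (downward +):
  point load 87.8 at a = 11.08: Pa²(3L − a)/(6EI) = 51775/EI
  triangular load, peak 22.3 at the free end: 11w₀L⁴/(120EI) = 63962/EI
  δ_0 = 115737/EI
Flexibility coefficient — unit upward force at 2: δ_{22} = L³/(3EI) = 784.2/EI.
The prop prevents deflection at 2: R_2 = δ_0/δ_{22} = 115737/784.2 = 147.6 kN.

R_2 = 147.6 kN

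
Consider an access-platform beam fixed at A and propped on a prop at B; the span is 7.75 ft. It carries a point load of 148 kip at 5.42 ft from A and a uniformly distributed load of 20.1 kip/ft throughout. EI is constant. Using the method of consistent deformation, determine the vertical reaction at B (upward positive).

R_B = 141.7 kip

Release the roller at B. Primary structure: cantilever fixed at A.
Deflection at B on the released cantilever, summing each load's contribution:
  point load 148 at a = 5.42: Pa²(3L − a)/(6EI) = 12920/EI
  UDL 20.1: wL⁴/(8EI) = 9064/EI
  δ_0 = 21984/EI
Tip deflection under a unit load at B: L³/(3EI) = 155.2/EI.
The prop prevents deflection at B: R_B = δ_0/δ_{BB} = 21984/155.2 = 141.7 kip.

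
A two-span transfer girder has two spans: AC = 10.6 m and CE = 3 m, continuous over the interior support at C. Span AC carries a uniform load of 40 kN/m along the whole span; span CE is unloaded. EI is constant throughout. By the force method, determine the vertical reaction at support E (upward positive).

R_E = -146 kN

Release continuity at C by inserting a hinge; the redundant is the internal moment M_C. The primary structure is two simply-supported spans AC and CE.
Discontinuity in slope at C on the released structure — sum the simple-span end rotations:
  span AC: UDL 40: wL³/(24EI) = 1985/EI
  relative rotation θ_0 = (1985 + 0)/EI = 1985/EI
A unit hogging moment at C produces rotation L₁/(3EI) + L₂/(3EI) = 4.533/EI.
Slope continuity at C: θ_0 = M_C·4.533/EI, so M_C = 1985/4.533 = 437.9 kN·m (hogging).
Span CE, ΣM about E: R_C^{CE}·3 = 0 + 437.9, so R_C^{CE} = 146 kN and R_E = 0 − 146 = -146 kN.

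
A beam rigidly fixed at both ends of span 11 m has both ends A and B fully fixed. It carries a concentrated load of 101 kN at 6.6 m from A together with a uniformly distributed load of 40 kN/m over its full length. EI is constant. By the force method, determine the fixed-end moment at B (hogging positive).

M_B = 563.3 kN·m

Take the two fixed-end moments M_A, M_B as redundants; the released structure is the simple span AB.
End rotations of the released simple span under the applied load (×1/EI):
  at A: point load 101 at a = 6.6: Pab(L + b)/(6LEI) = 684.4/EI
  at B: point load 101 at a = 6.6: Pab(L + a)/(6LEI) = 782.1/EI
  at A: UDL 40: wL³/(24EI) = 2218/EI
  at B: UDL 40: wL³/(24EI) = 2218/EI
  θ_A0 = 2903/EI,  θ_B0 = 3000/EI
Flexibility coefficients: a unit moment at one end gives L/(3EI) there and L/(6EI) at the far end, so f₁₁ = f₂₂ = 3.667/EI and f₁₂ = f₂₁ = 1.833/EI.
Compatibility — zero rotation at each built-in end:
  3.667 M_A + 1.833 M_B = 2903
  1.833 M_A + 3.667 M_B = 3000
Solving the pair gives M_A = 510 kN·m and M_B = 563.3 kN·m (hogging).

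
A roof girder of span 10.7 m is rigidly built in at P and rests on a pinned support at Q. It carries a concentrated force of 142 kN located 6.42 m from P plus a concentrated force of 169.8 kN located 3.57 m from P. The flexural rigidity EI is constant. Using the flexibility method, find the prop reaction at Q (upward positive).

Choose R_Q as the redundant. The primary structure is the cantilever fixed at P.
Deflection at Q on the released cantilever, summing each load's contribution:
  point load 142 at a = 6.42: Pa²(3L − a)/(6EI) = 25050/EI
  point load 169.8 at a = 3.57: Pa²(3L − a)/(6EI) = 10290/EI
  δ_0 = 35340/EI
Tip deflection under a unit load at Q: L³/(3EI) = 408.3/EI.
The prop prevents deflection at Q: R_Q = δ_0/δ_{QQ} = 35340/408.3 = 86.54 kN.

R_Q = 86.54 kN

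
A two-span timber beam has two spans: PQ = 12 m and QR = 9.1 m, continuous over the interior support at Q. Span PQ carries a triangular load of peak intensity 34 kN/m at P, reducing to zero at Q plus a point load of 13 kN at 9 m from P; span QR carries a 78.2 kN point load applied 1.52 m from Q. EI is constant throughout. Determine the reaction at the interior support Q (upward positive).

Release continuity at Q by inserting a hinge; the redundant is the internal moment M_Q. The primary structure is two simply-supported spans PQ and QR.
Discontinuity in slope at Q on the released structure — sum the simple-span end rotations:
  span PQ: triangular load, peak 34: 7w₀L³/(360EI) = 1142/EI
  span PQ: point load 13 at a = 9: Pab(L + a)/(6LEI) = 102.4/EI
  span QR: point load 78.2 at a = 1.52: Pab(L + b)/(6LEI) = 275.2/EI
  relative rotation θ_0 = (1245 + 275.2)/EI = 1520/EI
A unit hogging moment at Q produces rotation L₁/(3EI) + L₂/(3EI) = 7.033/EI.
Slope continuity at Q: θ_0 = M_Q·7.033/EI, so M_Q = 1520/7.033 = 216.1 kN·m (hogging).
Span PQ, ΣM about P with M_Q applied at Q: R_Q^{PQ}·12 = 933 + 216.1, so R_Q^{PQ} = 95.76 kN and R_P = 217 − 95.76 = 121.2 kN.
Span QR, ΣM about R: R_Q^{QR}·9.1 = 592.8 + 216.1, so R_Q^{QR} = 88.89 kN and R_R = 78.2 − 88.89 = -10.69 kN.
R_Q = 95.76 + 88.89 = 184.6 kN.

R_Q = 184.6 kN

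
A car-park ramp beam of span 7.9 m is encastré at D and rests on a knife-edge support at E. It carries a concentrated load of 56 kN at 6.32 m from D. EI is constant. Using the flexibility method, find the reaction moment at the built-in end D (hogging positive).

M_D = 42.47 kN·m

Choose R_E as the redundant. The primary structure is the cantilever fixed at D.
Deflection at E on the released cantilever, summing each load's contribution:
  point load 56 at a = 6.32: Pa²(3L − a)/(6EI) = 6479/EI
Flexibility coefficient — unit upward force at E: δ_{EE} = L³/(3EI) = 164.3/EI.
The prop prevents deflection at E: R_E = δ_0/δ_{EE} = 6479/164.3 = 39.42 kN.
Moment equilibrium about D: M_D = Σ(load moments about D) − R_E·L = 353.9 − 39.42×7.9 = 42.47 kN·m.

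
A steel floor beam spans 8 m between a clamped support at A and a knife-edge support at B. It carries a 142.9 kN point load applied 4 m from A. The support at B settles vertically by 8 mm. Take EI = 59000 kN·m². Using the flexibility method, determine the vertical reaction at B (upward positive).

Take the reaction at B as the redundant and release it; the primary structure is a cantilever fixed at A.
Primary-structure tip deflection at B by superposition:
  point load 142.9 at a = 4: Pa²(3L − a)/(6EI) = 7621/EI
Tip deflection under a unit load at B: L³/(3EI) = 170.7/EI.
With EI = 59000 kN·m²: δ_0 = 0.12918 m and δ_{BB} = 0.002893 m/kN.
Compatibility — the beam at B must follow the support down by 0.008 m: δ_0 − R_B·δ_{BB} = 0.008, so R_B = (0.12918 − 0.008)/0.002893 = 41.89 kN.

R_B = 41.89 kN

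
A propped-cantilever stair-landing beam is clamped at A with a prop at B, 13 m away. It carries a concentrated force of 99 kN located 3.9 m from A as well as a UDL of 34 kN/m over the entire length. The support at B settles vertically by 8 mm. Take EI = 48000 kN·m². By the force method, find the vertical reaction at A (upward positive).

Release the roller at B. Primary structure: cantilever fixed at A.
Free-end deflection of the primary structure under the applied loading (downward +):
  point load 99 at a = 3.9: Pa²(3L − a)/(6EI) = 8809/EI
  UDL 34: wL⁴/(8EI) = 121384/EI
  δ_0 = 130193/EI
Tip deflection under a unit load at B: L³/(3EI) = 732.3/EI.
With EI = 48000 kN·m²: δ_0 = 2.7124 m and δ_{BB} = 0.015257 m/kN.
Compatibility — the beam at B must follow the support down by 0.008 m: δ_0 − R_B·δ_{BB} = 0.008, so R_B = (2.7124 − 0.008)/0.015257 = 177.3 kN.
Vertical equilibrium: R_A = ΣP − R_B = 541 − 177.3 = 363.7 kN.

R_A = 363.7 kN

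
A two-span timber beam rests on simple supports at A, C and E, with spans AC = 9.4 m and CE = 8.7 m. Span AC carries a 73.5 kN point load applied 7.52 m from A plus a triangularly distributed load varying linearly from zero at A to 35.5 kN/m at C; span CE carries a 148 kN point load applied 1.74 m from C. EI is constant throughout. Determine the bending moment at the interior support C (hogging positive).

M_C = 249.4 kN·m

Insert a hinge at C; M_C is the redundant, and each span becomes simply supported.
Rotations at C on the released spans (each span's end-slope, ×1/EI):
  span AC: point load 73.5 at a = 7.52: Pab(L + a)/(6LEI) = 311.7/EI
  span AC: triangular load, peak 35.5: w₀L³/(45EI) = 655.2/EI
  span CE: point load 148 at a = 1.74: Pab(L + b)/(6LEI) = 537.7/EI
  relative rotation θ_0 = (967 + 537.7)/EI = 1505/EI
A unit hogging moment at C produces rotation L₁/(3EI) + L₂/(3EI) = 6.033/EI.
Slope continuity at C: θ_0 = M_C·6.033/EI, so M_C = 1505/6.033 = 249.4 kN·m (hogging).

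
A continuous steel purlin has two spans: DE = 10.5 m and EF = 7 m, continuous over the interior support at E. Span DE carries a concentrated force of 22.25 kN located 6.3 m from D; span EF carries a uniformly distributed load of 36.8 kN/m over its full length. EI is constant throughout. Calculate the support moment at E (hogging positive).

Release continuity at E by inserting a hinge; the redundant is the internal moment M_E. The primary structure is two simply-supported spans DE and EF.
Rotations at E on the released spans (each span's end-slope, ×1/EI):
  span DE: point load 22.25 at a = 6.3: Pab(L + a)/(6LEI) = 157/EI
  span EF: UDL 36.8: wL³/(24EI) = 525.9/EI
  relative rotation θ_0 = (157 + 525.9)/EI = 682.9/EI
A unit hogging moment at E produces rotation L₁/(3EI) + L₂/(3EI) = 5.833/EI.
Slope continuity at E: θ_0 = M_E·5.833/EI, so M_E = 682.9/5.833 = 117.1 kN·m (hogging).

M_E = 117.1 kN·m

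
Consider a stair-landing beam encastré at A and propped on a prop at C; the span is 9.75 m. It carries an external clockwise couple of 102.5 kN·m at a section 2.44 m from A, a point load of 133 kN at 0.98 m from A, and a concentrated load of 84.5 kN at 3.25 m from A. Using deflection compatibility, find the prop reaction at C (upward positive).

Choose R_C as the redundant. The primary structure is the cantilever fixed at A.
Primary-structure tip deflection at C by superposition:
  clockwise couple 102.5 at a = 2.44: M₀a(2L − a)/(2EI) = 2133/EI
  point load 133 at a = 0.98: Pa²(3L − a)/(6EI) = 601.8/EI
  point load 84.5 at a = 3.25: Pa²(3L − a)/(6EI) = 3868/EI
  δ_0 = 6603/EI
Flexibility coefficient — unit upward force at C: δ_{CC} = L³/(3EI) = 309/EI.
Compatibility at C: δ_0 − R_C·δ_{CC} = 0, so R_C = 6603/309 = 21.37 kN.

R_C = 21.37 kN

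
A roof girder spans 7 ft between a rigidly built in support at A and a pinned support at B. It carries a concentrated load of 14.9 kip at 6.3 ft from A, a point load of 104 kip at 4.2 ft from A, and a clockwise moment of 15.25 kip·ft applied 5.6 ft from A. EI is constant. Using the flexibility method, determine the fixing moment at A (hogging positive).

M_A = 120.8 kip·ft

Choose R_B as the redundant. The primary structure is the cantilever fixed at A.
Deflection at B on the released cantilever, summing each load's contribution:
  point load 14.9 at a = 6.3: Pa²(3L − a)/(6EI) = 1449/EI
  point load 104 at a = 4.2: Pa²(3L − a)/(6EI) = 5137/EI
  clockwise couple 15.25 at a = 5.6: M₀a(2L − a)/(2EI) = 358.7/EI
  δ_0 = 6944/EI
Flexibility coefficient — unit upward force at B: δ_{BB} = L³/(3EI) = 114.3/EI.
Compatibility at B: δ_0 − R_B·δ_{BB} = 0, so R_B = 6944/114.3 = 60.74 kip.
Moment equilibrium about A: M_A = Σ(load moments about A) − R_B·L = 545.9 − 60.74×7 = 120.8 kip·ft.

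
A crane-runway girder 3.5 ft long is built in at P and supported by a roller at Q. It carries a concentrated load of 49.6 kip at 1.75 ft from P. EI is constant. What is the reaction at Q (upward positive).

R_Q = 15.5 kip

Remove the prop at Q; the released (primary) structure is a cantilever built in at P.
Deflection at Q on the released cantilever, summing each load's contribution:
  point load 49.6 at a = 1.75: Pa²(3L − a)/(6EI) = 221.5/EI
Flexibility coefficient — unit upward force at Q: δ_{QQ} = L³/(3EI) = 14.29/EI.
Compatibility at Q: δ_0 − R_Q·δ_{QQ} = 0, so R_Q = 221.5/14.29 = 15.5 kip.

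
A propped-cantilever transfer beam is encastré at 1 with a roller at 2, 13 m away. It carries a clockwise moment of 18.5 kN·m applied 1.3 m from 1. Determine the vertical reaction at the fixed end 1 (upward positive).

Release the roller at 2. Primary structure: cantilever fixed at 1.
Deflection at 2 on the released cantilever, summing each load's contribution:
  clockwise couple 18.5 at a = 1.3: M₀a(2L − a)/(2EI) = 297/EI
Flexibility coefficient — unit upward force at 2: δ_{22} = L³/(3EI) = 732.3/EI.
Compatibility at 2: δ_0 − R_2·δ_{22} = 0, so R_2 = 297/732.3 = 0.4056 kN.
Vertical equilibrium: R_1 = ΣP − R_2 = 0 − 0.4056 = -0.4056 kN.

R_1 = -0.4056 kN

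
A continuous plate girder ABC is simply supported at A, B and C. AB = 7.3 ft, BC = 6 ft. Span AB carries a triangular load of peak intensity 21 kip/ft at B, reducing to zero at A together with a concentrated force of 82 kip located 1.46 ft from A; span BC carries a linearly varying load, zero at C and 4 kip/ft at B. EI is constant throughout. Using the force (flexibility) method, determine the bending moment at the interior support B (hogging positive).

M_B = 76.82 kip·ft

Release continuity at B by inserting a hinge; the redundant is the internal moment M_B. The primary structure is two simply-supported spans AB and BC.
Rotations at B on the released spans (each span's end-slope, ×1/EI):
  span AB: triangular load, peak 21: w₀L³/(45EI) = 181.5/EI
  span AB: point load 82 at a = 1.46: Pab(L + a)/(6LEI) = 139.8/EI
  span BC: triangular load, peak 4: w₀L³/(45EI) = 19.2/EI
  relative rotation θ_0 = (321.4 + 19.2)/EI = 340.6/EI
A unit hogging moment at B produces rotation L₁/(3EI) + L₂/(3EI) = 4.433/EI.
Compatibility: M_B·(L₁+L₂)/(3EI) = θ_0, giving M_B = 76.82 kip·ft (hogging).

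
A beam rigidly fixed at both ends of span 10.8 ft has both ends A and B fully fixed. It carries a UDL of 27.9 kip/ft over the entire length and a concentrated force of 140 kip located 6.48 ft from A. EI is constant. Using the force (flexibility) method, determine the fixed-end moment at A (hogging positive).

M_A = 416.3 kip·ft

Release both end moments; the primary structure is a simply-supported span AB with redundants M_A and M_B.
Simple-span end rotations at A and B under the given loads:
  at A: UDL 27.9: wL³/(24EI) = 1464/EI
  at B: UDL 27.9: wL³/(24EI) = 1464/EI
  at A: point load 140 at a = 6.48: Pab(L + b)/(6LEI) = 914.5/EI
  at B: point load 140 at a = 6.48: Pab(L + a)/(6LEI) = 1045/EI
  θ_A0 = 2379/EI,  θ_B0 = 2510/EI
Flexibility coefficients: a unit moment at one end gives L/(3EI) there and L/(6EI) at the far end, so f₁₁ = f₂₂ = 3.6/EI and f₁₂ = f₂₁ = 1.8/EI.
Compatibility — zero rotation at each built-in end:
  3.6 M_A + 1.8 M_B = 2379
  1.8 M_A + 3.6 M_B = 2510
Solving the pair gives M_A = 416.3 kip·ft and M_B = 488.9 kip·ft (hogging).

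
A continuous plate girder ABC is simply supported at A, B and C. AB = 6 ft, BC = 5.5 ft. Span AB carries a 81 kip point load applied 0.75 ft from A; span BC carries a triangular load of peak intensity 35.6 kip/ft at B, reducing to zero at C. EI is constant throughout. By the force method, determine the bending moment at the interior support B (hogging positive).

Take M_B as the redundant. Released structure: two simple spans AB and BC with a hinge at B.
End slopes at the hinge B, treating each span as simply supported:
  span AB: point load 81 at a = 0.75: Pab(L + a)/(6LEI) = 59.8/EI
  span BC: triangular load, peak 35.6: w₀L³/(45EI) = 131.6/EI
  relative rotation θ_0 = (59.8 + 131.6)/EI = 191.4/EI
A unit hogging moment at B produces rotation L₁/(3EI) + L₂/(3EI) = 3.833/EI.
Slope continuity at B: θ_0 = M_B·3.833/EI, so M_B = 191.4/3.833 = 49.94 kip·ft (hogging).

M_B = 49.94 kip·ft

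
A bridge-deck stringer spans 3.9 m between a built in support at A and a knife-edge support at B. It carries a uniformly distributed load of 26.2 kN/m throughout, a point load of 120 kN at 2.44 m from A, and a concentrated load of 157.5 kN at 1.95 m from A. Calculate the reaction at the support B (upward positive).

R_B = 143.3 kN

Remove the prop at B; the released (primary) structure is a cantilever built in at A.
Downward deflection at the released point B due to the loads:
  UDL 26.2: wL⁴/(8EI) = 757.7/EI
  point load 120 at a = 2.44: Pa²(3L − a)/(6EI) = 1103/EI
  point load 157.5 at a = 1.95: Pa²(3L − a)/(6EI) = 973.2/EI
  δ_0 = 2833/EI
Flexibility coefficient — unit upward force at B: δ_{BB} = L³/(3EI) = 19.77/EI.
The prop prevents deflection at B: R_B = δ_0/δ_{BB} = 2833/19.77 = 143.3 kN.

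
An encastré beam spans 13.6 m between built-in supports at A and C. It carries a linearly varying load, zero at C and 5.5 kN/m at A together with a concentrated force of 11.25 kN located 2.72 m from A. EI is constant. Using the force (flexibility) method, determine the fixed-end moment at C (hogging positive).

M_C = 38.81 kN·m

Release both end moments; the primary structure is a simply-supported span AC with redundants M_A and M_C.
Simple-span end rotations at A and C under the given loads:
  at A: triangular load, peak 5.5: w₀L³/(45EI) = 307.4/EI
  at C: triangular load, peak 5.5: 7w₀L³/(360EI) = 269/EI
  at A: point load 11.25 at a = 2.72: Pab(L + b)/(6LEI) = 99.88/EI
  at C: point load 11.25 at a = 2.72: Pab(L + a)/(6LEI) = 66.59/EI
  θ_A0 = 407.3/EI,  θ_C0 = 335.6/EI
Flexibility coefficients: a unit moment at one end gives L/(3EI) there and L/(6EI) at the far end, so f₁₁ = f₂₂ = 4.533/EI and f₁₂ = f₂₁ = 2.267/EI.
Compatibility — zero rotation at each built-in end:
  4.533 M_A + 2.267 M_C = 407.3
  2.267 M_A + 4.533 M_C = 335.6
Solving the pair gives M_A = 70.45 kN·m and M_C = 38.81 kN·m (hogging).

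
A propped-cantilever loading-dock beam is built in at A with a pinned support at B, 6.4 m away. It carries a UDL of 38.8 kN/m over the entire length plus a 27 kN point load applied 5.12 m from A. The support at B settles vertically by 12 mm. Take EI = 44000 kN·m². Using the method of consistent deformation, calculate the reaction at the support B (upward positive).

Take the reaction at B as the redundant and release it; the primary structure is a cantilever fixed at A.
Free-end deflection of the primary structure under the applied loading (downward +):
  UDL 38.8: wL⁴/(8EI) = 8137/EI
  point load 27 at a = 5.12: Pa²(3L − a)/(6EI) = 1661/EI
  δ_0 = 9798/EI
Tip deflection under a unit load at B: L³/(3EI) = 87.38/EI.
With EI = 44000 kN·m²: δ_0 = 0.22268 m and δ_{BB} = 0.001986 m/kN.
Compatibility — the beam at B must follow the support down by 0.012 m: δ_0 − R_B·δ_{BB} = 0.012, so R_B = (0.22268 − 0.012)/0.001986 = 106.1 kN.

R_B = 106.1 kN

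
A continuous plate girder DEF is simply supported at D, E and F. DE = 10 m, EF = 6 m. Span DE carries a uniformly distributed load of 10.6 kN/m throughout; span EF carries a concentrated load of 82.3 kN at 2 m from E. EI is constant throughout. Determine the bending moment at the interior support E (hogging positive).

Insert a hinge at E; M_E is the redundant, and each span becomes simply supported.
End slopes at the hinge E, treating each span as simply supported:
  span DE: UDL 10.6: wL³/(24EI) = 441.7/EI
  span EF: point load 82.3 at a = 2: Pab(L + b)/(6LEI) = 182.9/EI
  relative rotation θ_0 = (441.7 + 182.9)/EI = 624.6/EI
A unit hogging moment at E produces rotation L₁/(3EI) + L₂/(3EI) = 5.333/EI.
Slope continuity at E: θ_0 = M_E·5.333/EI, so M_E = 624.6/5.333 = 117.1 kN·m (hogging).

M_E = 117.1 kN·m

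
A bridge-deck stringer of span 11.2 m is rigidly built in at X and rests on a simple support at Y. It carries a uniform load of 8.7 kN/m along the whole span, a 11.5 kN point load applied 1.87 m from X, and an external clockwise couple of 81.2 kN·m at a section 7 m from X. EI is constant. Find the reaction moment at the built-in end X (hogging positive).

M_X = 129.4 kN·m

Release the roller at Y. Primary structure: cantilever fixed at X.
Free-end deflection of the primary structure under the applied loading (downward +):
  UDL 8.7: wL⁴/(8EI) = 17112/EI
  point load 11.5 at a = 1.87: Pa²(3L − a)/(6EI) = 212.7/EI
  clockwise couple 81.2 at a = 7: M₀a(2L − a)/(2EI) = 4377/EI
  δ_0 = 21701/EI
Tip deflection under a unit load at Y: L³/(3EI) = 468.3/EI.
Compatibility at Y: δ_0 − R_Y·δ_{YY} = 0, so R_Y = 21701/468.3 = 46.34 kN.
Moment equilibrium about X: M_X = Σ(load moments about X) − R_Y·L = 648.4 − 46.34×11.2 = 129.4 kN·m.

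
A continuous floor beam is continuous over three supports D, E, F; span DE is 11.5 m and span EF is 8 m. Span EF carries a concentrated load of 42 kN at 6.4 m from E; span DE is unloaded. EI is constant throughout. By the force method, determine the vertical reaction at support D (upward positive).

Release continuity at E by inserting a hinge; the redundant is the internal moment M_E. The primary structure is two simply-supported spans DE and EF.
Rotations at E on the released spans (each span's end-slope, ×1/EI):
  span EF: point load 42 at a = 6.4: Pab(L + b)/(6LEI) = 86.02/EI
  relative rotation θ_0 = (0 + 86.02)/EI = 86.02/EI
A unit hogging moment at E produces rotation L₁/(3EI) + L₂/(3EI) = 6.5/EI.
Slope continuity at E: θ_0 = M_E·6.5/EI, so M_E = 86.02/6.5 = 13.23 kN·m (hogging).
Span DE, ΣM about D with M_E applied at E: R_E^{DE}·11.5 = 0 + 13.23, so R_E^{DE} = 1.151 kN and R_D = 0 − 1.151 = -1.151 kN.

R_D = -1.151 kN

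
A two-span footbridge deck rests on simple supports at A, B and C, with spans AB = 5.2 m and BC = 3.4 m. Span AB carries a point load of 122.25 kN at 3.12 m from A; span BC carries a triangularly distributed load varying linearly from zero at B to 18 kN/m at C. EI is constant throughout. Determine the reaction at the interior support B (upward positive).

Insert a hinge at B; M_B is the redundant, and each span becomes simply supported.
Rotations at B on the released spans (each span's end-slope, ×1/EI):
  span AB: point load 122.25 at a = 3.12: Pab(L + a)/(6LEI) = 211.6/EI
  span BC: triangular load, peak 18: 7w₀L³/(360EI) = 13.76/EI
  relative rotation θ_0 = (211.6 + 13.76)/EI = 225.3/EI
A unit hogging moment at B produces rotation L₁/(3EI) + L₂/(3EI) = 2.867/EI.
Slope continuity at B: θ_0 = M_B·2.867/EI, so M_B = 225.3/2.867 = 78.6 kN·m (hogging).
Span AB, ΣM about A with M_B applied at B: R_B^{AB}·5.2 = 381.4 + 78.6, so R_B^{AB} = 88.47 kN and R_A = 122.2 − 88.47 = 33.78 kN.
Span BC, ΣM about C: R_B^{BC}·3.4 = 34.68 + 78.6, so R_B^{BC} = 33.32 kN and R_C = 30.6 − 33.32 = -2.717 kN.
R_B = 88.47 + 33.32 = 121.8 kN.

R_B = 121.8 kN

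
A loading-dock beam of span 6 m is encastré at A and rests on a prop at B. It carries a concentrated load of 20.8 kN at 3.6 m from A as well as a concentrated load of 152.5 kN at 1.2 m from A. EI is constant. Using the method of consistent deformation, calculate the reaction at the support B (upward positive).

R_B = 17.53 kN

Take the reaction at B as the redundant and release it; the primary structure is a cantilever fixed at A.
Free-end deflection of the primary structure under the applied loading (downward +):
  point load 20.8 at a = 3.6: Pa²(3L − a)/(6EI) = 647/EI
  point load 152.5 at a = 1.2: Pa²(3L − a)/(6EI) = 614.9/EI
  δ_0 = 1262/EI
Flexibility coefficient — unit upward force at B: δ_{BB} = L³/(3EI) = 72/EI.
Compatibility at B: δ_0 − R_B·δ_{BB} = 0, so R_B = 1262/72 = 17.53 kN.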